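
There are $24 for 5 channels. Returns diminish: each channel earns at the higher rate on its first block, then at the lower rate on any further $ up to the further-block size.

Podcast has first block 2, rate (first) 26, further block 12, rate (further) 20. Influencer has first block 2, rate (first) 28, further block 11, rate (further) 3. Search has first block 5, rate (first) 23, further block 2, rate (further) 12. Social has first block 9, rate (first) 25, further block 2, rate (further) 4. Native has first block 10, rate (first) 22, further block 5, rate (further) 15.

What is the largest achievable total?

580

Order all 10 blocks by rate: Influencer/T1 28 > Podcast/T1 26 > Social/T1 25 > Search/T1 23 > Native/T1 22 > Podcast/T2 20 > Native/T2 15 > Search/T2 12 > Social/T2 4 > Influencer/T2 3.
Influencer T1 at 28: fill all 2 ; 22 left.
Podcast T1 at 26: fill all 2 ; 20 left.
Fill Social T1 block (9 at 25) ; 11 left.
Fill Search T1 block (5 at 23) ; 6 left.
Native T1 at 22: only 6 left, fill 6.
Total = 28×2 + 26×2 + 25×9 + 23×5 + 22×6 = 580.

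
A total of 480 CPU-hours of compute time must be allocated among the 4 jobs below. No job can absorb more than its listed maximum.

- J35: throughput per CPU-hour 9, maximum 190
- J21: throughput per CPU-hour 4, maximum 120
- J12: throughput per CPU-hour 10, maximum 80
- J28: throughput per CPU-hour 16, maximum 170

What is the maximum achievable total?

Order the jobs by throughput per CPU-hour: J28 16 > J12 10 > J35 9 > J21 4.
Give J28 170 to hit its cap of 170 → 310 left.
J12: +80 to 80 (cap) → 230 left.
J35 takes 190 to reach its cap of 190 → 40 left.
J21: +40 (room for 120) → 40. Pool exhausted.
Total = 9×190 + 4×40 + 10×80 + 16×170 = 5390.

5390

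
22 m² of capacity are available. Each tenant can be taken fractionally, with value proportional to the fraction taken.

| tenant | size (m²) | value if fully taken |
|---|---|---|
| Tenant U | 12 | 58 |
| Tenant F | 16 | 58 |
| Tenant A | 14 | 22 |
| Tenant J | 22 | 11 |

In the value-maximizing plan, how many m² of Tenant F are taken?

Rank by value-to-size ratio: Tenant U 58/12≈4.83, Tenant F 58/16≈3.62, Tenant A 22/14≈1.57, Tenant J 11/22≈0.5.
Take all of Tenant U (12 m², value 58) — 10 m² left.
Only 10 m² remain; take 10/16 of Tenant F for value 58×10/16 = 36.25.

10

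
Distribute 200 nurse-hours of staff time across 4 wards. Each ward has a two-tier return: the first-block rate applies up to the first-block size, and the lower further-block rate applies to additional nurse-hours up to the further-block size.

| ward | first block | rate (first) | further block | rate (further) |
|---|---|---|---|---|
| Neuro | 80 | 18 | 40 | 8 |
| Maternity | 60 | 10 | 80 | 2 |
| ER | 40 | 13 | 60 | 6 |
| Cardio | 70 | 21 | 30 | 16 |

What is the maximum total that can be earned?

3650

Order all 8 blocks by rate: Cardio/tier1 21 > Neuro/tier1 18 > Cardio/tier2 16 > ER/tier1 13 > Maternity/tier1 10 > Neuro/tier2 8 > ER/tier2 6 > Maternity/tier2 2.
Cardio tier1 at 21: fill all 70 → 130 left.
Fill Neuro tier1 block (80 at 18) → 50 left.
Cardio tier2 at 16: fill all 30 → 20 left.
20 remain; put them into ER tier1 at 13.
Total = 21×70 + 18×80 + 16×30 + 13×20 = 3650.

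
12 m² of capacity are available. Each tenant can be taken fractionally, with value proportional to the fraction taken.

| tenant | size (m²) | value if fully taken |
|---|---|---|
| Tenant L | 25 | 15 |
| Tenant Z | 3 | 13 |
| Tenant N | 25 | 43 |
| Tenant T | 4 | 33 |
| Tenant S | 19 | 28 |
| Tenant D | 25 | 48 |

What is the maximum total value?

55.6

Sort by value density: Tenant T 33/4≈8.25, Tenant Z 13/3≈4.33, Tenant D 48/25≈1.92, Tenant N 43/25≈1.72, Tenant S 28/19≈1.47, Tenant L 15/25≈0.6.
All 4 m² of Tenant T fit (value 33) → 8 remain.
Tenant Z: take in full, 3 m² for value 13 → 5 left.
Fill the last 5 m² with part of Tenant D: 5/25 of it earns 9.6.
Total value = 55.6.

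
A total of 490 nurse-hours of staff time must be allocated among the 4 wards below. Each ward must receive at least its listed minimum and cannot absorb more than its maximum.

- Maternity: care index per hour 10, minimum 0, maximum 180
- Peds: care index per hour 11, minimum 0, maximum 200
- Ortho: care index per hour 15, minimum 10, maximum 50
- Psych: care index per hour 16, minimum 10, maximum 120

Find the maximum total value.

6070

Meeting every minimum uses 0+0+10+10 = 20 nurse-hours, leaving 470.
Highest care index per hour first: Psych 16 > Ortho 15 > Peds 11 > Maternity 10.
Give Psych 110 more to hit its cap of 120 ; 360 left.
Give Ortho 40 more to hit its cap of 50 ; 320 left.
Peds takes 200 more to reach its cap of 200 ; 120 left.
Maternity has room for 180 more but only 120 remain, so it gets 120.
Total = 10×120 + 11×200 + 15×50 + 16×120 = 6070.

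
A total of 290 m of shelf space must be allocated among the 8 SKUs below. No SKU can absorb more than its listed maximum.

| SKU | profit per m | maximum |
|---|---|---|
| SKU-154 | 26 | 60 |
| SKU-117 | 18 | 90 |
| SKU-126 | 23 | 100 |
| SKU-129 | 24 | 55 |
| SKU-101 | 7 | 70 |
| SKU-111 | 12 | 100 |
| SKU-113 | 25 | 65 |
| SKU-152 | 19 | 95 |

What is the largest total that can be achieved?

Order the SKUs by profit per m: SKU-154 26 > SKU-113 25 > SKU-129 24 > SKU-126 23 > SKU-152 19 > SKU-117 18 > SKU-111 12 > SKU-101 7.
SKU-154: +60 to 60 (cap) → 230 left.
SKU-113: +65 to 65 (cap) → 165 left.
SKU-129 takes 55 to reach its cap of 55 → 110 left.
SKU-126: +100 to 100 (cap) → 10 left.
SKU-152 has room for 95 but only 10 remain, so it gets 10.
Total = 26×60 + 23×100 + 24×55 + 25×65 + 19×10 = 6995.

6995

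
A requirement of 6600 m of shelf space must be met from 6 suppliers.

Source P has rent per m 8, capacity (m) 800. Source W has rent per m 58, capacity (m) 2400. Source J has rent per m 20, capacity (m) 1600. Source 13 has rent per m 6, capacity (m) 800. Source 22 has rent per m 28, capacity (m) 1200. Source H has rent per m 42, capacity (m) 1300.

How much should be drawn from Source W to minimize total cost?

900

Use suppliers in increasing cost order.
Take 800 from Source 13 at 6 — need 5800 more.
Source P at 8: take all 800 m — 5000 still needed.
Take 1600 from Source J at 20 — need 3400 more.
Take 1200 from Source 22 at 28 — need 2200 more.
Source H at 42: take all 1300 m — 900 still needed.
Take 900 from Source W at 58 to finish.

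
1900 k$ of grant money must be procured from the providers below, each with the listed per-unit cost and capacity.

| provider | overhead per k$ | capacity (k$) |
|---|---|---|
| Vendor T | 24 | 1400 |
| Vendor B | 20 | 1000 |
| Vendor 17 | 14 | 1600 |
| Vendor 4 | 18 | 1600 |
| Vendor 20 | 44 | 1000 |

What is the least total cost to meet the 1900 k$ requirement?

27800

Fill from the cheapest provider first.
Take 1600 from Vendor 17 at 14 → need 300 more.
Vendor 4 (18): take the remaining 300 → done.
Vendor B, Vendor T, Vendor 20: unused.
Cost = 1600×14 + 300×18 = 27800.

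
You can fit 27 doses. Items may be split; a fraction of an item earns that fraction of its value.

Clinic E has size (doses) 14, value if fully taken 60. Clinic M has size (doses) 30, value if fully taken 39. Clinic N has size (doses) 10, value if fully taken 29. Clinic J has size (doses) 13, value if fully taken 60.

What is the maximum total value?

120

Sort by value density: Clinic J 60/13≈4.62, Clinic E 60/14≈4.29, Clinic N 29/10≈2.9, Clinic M 39/30≈1.3.
Clinic J: take in full, 13 doses for value 60 → 14 left.
All 14 doses of Clinic E fit (value 60) → 0 remain.
Total value = 120.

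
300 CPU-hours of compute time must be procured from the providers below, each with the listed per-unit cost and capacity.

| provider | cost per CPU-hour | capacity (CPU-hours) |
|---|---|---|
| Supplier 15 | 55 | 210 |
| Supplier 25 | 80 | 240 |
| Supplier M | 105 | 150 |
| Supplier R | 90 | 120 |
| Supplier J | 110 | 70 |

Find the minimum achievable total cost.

18750

Cheapest first:
Take 210 from Supplier 15 at 55 — need 90 more.
Supplier 25 at 80: take 90 of its 240 — requirement met.
Supplier R, Supplier M, Supplier J: unused.
Cost = 210×55 + 90×80 = 18750.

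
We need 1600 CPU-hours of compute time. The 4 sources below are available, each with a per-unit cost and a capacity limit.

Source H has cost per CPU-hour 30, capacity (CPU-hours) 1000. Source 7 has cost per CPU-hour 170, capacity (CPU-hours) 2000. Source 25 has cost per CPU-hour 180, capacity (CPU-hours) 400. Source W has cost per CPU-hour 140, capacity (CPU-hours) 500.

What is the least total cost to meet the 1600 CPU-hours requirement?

Cheapest first:
Source H at 30: take all 1000 CPU-hours ; 600 still needed.
Source W (140): use full 500 ; 100 CPU-hours to go.
Take 100 from Source 7 at 170 to finish.
Source 25: unused.
Cost = 1000×30 + 500×140 + 100×170 = 117000.

117000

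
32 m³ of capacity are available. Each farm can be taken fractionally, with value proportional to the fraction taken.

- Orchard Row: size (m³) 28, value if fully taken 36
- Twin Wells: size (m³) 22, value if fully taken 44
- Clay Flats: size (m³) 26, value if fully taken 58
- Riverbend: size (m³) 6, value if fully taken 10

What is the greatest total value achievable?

70

Rank by value-to-size ratio: Clay Flats 58/26≈2.23, Twin Wells 44/22≈2, Riverbend 10/6≈1.67, Orchard Row 36/28≈1.29.
Clay Flats: take in full, 26 m³ for value 58 ; 6 left.
Only 6 m³ remain; take 6/22 of Twin Wells for value 44×6/22 = 12.
Total value = 70.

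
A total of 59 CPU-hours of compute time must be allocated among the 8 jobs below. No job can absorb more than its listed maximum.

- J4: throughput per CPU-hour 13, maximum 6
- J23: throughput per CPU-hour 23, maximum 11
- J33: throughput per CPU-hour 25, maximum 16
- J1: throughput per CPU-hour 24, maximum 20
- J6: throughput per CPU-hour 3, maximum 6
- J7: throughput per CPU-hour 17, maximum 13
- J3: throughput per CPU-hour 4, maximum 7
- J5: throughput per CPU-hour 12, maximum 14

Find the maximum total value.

1337

Order the jobs by throughput per CPU-hour: J33 25 > J1 24 > J23 23 > J7 17 > J4 13 > J5 12 > J3 4 > J6 3.
Give J33 16 to hit its cap of 16 → 43 left.
Give J1 20 to hit its cap of 20 → 23 left.
J23: +11 to 11 (cap) → 12 left.
Only 12 left; J7 takes them to reach 12.
Total = 23×11 + 25×16 + 24×20 + 17×12 = 1337.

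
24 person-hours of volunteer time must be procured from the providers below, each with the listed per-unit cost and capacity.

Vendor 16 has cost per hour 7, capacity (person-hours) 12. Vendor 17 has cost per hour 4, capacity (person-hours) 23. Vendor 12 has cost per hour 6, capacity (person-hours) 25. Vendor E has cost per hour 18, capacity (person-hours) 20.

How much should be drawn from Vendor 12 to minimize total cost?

Fill from the cheapest provider first.
Take 23 from Vendor 17 at 4 ; need 1 more.
Take 1 from Vendor 12 at 6 to finish.
Vendor 16, Vendor E: unused.

1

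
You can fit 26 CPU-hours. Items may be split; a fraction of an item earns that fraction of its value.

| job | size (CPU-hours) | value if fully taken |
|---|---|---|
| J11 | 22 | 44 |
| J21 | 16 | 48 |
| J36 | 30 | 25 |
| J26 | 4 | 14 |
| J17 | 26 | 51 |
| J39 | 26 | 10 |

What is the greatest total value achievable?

Rank by value-to-size ratio: J26 14/4≈3.5, J21 48/16≈3, J11 44/22≈2, J17 51/26≈1.96, J36 25/30≈0.833, J39 10/26≈0.385.
All 4 CPU-hours of J26 fit (value 14) → 22 remain.
J21: take in full, 16 CPU-hours for value 48 → 6 left.
Fill the last 6 CPU-hours with part of J11: 6/22 of it earns 12.
Total value = 74.

74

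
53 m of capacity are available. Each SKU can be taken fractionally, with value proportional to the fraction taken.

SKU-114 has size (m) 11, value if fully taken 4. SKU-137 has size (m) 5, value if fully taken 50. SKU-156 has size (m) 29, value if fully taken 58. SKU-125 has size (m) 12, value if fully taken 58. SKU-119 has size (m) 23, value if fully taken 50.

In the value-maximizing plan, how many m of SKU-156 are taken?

Rank by value-to-size ratio: SKU-137 50/5≈10, SKU-125 58/12≈4.83, SKU-119 50/23≈2.17, SKU-156 58/29≈2, SKU-114 4/11≈0.364.
SKU-137: take in full, 5 m for value 50 — 48 left.
SKU-125: take in full, 12 m for value 58 — 36 left.
All 23 m of SKU-119 fit (value 50) — 13 remain.
Only 13 m remain; take 13/29 of SKU-156 for value 58×13/29 = 26.

13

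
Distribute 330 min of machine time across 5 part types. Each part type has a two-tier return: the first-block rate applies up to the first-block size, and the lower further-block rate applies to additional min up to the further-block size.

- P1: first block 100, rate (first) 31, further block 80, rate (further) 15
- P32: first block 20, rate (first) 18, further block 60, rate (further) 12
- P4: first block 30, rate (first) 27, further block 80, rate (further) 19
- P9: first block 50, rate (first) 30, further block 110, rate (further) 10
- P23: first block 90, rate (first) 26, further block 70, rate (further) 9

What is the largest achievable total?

Treat each block as its own option and order by rate: P1/T1 31 > P9/T1 30 > P4/T1 27 > P23/T1 26 > P4/T2 19 > P32/T1 18 > P1/T2 15 > P32/T2 12 > P9/T2 10 > P23/T2 9.
P1 T1 at 31: fill all 100 → 230 left.
P9 T1 at 30: fill all 50 → 180 left.
P4/T1 (27): +30 → 150 left.
P23/T1 (26): +90 → 60 left.
P4 T2 at 19: only 60 left, fill 60.
Total = 31×100 + 30×50 + 27×30 + 26×90 + 19×60 = 8890.

8890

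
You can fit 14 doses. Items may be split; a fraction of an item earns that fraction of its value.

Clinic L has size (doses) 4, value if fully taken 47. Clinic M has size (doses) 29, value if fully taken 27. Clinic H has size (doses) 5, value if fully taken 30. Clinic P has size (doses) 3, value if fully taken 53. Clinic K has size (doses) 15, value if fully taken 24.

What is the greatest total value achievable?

Rank by value-to-size ratio: Clinic P 53/3≈17.7, Clinic L 47/4≈11.8, Clinic H 30/5≈6, Clinic K 24/15≈1.6, Clinic M 27/29≈0.931.
Clinic P: take in full, 3 doses for value 53 — 11 left.
Clinic L: take in full, 4 doses for value 47 — 7 left.
All 5 doses of Clinic H fit (value 30) — 2 remain.
2 doses left: a 2/15 share of Clinic K gives 24×2/15 = 3.2.
Total value = 133.2.

133.2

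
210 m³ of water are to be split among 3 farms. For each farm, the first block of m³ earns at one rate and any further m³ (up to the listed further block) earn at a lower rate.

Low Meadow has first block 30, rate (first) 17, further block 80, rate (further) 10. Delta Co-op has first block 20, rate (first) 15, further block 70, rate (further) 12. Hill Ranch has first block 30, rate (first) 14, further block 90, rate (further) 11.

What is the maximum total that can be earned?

2730

Order all 6 blocks by rate: Low Meadow/first 17 > Delta Co-op/first 15 > Hill Ranch/first 14 > Delta Co-op/second 12 > Hill Ranch/second 11 > Low Meadow/second 10.
Low Meadow/first (17): +30 → 180 left.
Fill Delta Co-op first block (20 at 15) → 160 left.
Fill Hill Ranch first block (30 at 14) → 130 left.
Fill Delta Co-op second block (70 at 12) → 60 left.
60 remain; put them into Hill Ranch second at 11.
Total = 17×30 + 15×20 + 14×30 + 12×70 + 11×60 = 2730.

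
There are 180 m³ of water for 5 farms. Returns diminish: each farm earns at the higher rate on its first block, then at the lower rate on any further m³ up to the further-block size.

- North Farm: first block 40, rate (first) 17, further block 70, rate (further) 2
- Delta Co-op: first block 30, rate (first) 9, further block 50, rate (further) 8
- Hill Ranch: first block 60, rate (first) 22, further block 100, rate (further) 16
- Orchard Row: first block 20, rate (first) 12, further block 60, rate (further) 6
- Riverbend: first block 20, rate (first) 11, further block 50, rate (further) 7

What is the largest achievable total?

Rank every tier by rate: Hill Ranch/T1 22 > North Farm/T1 17 > Hill Ranch/T2 16 > Orchard Row/T1 12 > Riverbend/T1 11 > Delta Co-op/T1 9 > Delta Co-op/T2 8 > Riverbend/T2 7 > Orchard Row/T2 6 > North Farm/T2 2.
Hill Ranch/T1 (22): +60 → 120 left.
Fill North Farm T1 block (40 at 17) → 80 left.
Hill Ranch/T2: +80 of 100 at 16; pool empty.
Total = 22×60 + 17×40 + 16×80 = 3280.

3280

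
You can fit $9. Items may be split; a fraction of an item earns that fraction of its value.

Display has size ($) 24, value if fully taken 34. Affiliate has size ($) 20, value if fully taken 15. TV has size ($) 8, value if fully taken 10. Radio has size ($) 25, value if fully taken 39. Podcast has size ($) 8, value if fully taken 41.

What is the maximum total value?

Sort by value density: Podcast 41/8≈5.12, Radio 39/25≈1.56, Display 34/24≈1.42, TV 10/8≈1.25, Affiliate 15/20≈0.75.
Podcast: take in full, 8 $ for value 41 ; 1 left.
Only 1 $ remain; take 1/25 of Radio for value 39×1/25 = 1.56.
Total value = 42.56.

42.56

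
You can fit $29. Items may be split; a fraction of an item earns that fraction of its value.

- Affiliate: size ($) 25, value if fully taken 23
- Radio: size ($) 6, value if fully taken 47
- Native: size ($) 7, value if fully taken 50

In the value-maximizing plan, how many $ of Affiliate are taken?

Rank by value-to-size ratio: Radio 47/6≈7.83, Native 50/7≈7.14, Affiliate 23/25≈0.92.
Radio: take in full, 6 $ for value 47 → 23 left.
Take all of Native (7 $, value 50) → 16 $ left.
16 $ left: a 16/25 share of Affiliate gives 23×16/25 = 14.72.

16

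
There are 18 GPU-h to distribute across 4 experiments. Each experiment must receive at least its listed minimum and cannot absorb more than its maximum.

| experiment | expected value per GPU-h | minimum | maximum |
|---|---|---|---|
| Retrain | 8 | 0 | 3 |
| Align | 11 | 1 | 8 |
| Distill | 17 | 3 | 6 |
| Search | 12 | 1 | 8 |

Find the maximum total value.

Meeting every minimum uses 0+1+3+1 = 5 GPU-h, leaving 13.
Rank by expected value per GPU-h: Distill 17 > Search 12 > Align 11 > Retrain 8.
Distill: +3 to 6 (cap) ; 10 left.
Search takes 7 more to reach its cap of 8 ; 3 left.
Only 3 left; Align takes them to reach 4.
Total = 11×4 + 17×6 + 12×8 = 242.

242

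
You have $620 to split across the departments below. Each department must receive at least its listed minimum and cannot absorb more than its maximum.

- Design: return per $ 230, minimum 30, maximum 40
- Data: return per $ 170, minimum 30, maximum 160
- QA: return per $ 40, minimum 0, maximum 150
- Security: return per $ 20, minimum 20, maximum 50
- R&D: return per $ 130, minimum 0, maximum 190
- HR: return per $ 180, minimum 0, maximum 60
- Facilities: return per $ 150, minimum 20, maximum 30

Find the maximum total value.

Meeting every minimum uses 30+30+0+20+0+0+20 = 100 $, leaving 520.
Order the departments by return per $: Design 230 > HR 180 > Data 170 > Facilities 150 > R&D 130 > QA 40 > Security 20.
Design: +10 to 40 (cap) → 510 left.
HR takes 60 more to reach its cap of 60 → 450 left.
Give Data 130 more to hit its cap of 160 → 320 left.
Give Facilities 10 more to hit its cap of 30 → 310 left.
Give R&D 190 more to hit its cap of 190 → 120 left.
QA has room for 150 more but only 120 remain, so it gets 120.
Total = 230×40 + 170×160 + 40×120 + 20×20 + 130×190 + 180×60 + 150×30 = 81600.

81600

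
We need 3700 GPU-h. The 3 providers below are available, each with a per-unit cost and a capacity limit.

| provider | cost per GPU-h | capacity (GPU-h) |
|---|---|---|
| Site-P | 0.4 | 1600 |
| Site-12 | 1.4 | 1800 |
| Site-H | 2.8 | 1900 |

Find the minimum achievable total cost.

4000

Fill from the cheapest provider first.
Site-P (0.4): use full 1600 — 2100 GPU-h to go.
Site-12 at 1.4: take all 1800 GPU-h — 300 still needed.
Take 300 from Site-H at 2.8 to finish.
Cost = 1600×0.4 + 1800×1.4 + 300×2.8 = 4000.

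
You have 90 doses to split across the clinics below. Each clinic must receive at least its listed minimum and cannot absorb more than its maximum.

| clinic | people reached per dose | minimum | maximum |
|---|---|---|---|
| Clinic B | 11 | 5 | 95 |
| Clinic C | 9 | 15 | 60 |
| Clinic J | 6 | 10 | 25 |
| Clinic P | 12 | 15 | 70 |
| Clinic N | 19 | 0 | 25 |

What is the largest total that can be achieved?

1145

Meeting every minimum uses 5+15+10+15+0 = 45 doses, leaving 45.
Order the clinics by people reached per dose: Clinic N 19 > Clinic P 12 > Clinic B 11 > Clinic C 9 > Clinic J 6.
Give Clinic N 25 more to hit its cap of 25 ; 20 left.
Clinic P has room for 55 more but only 20 remain, so it gets 35.
Total = 11×5 + 9×15 + 6×10 + 12×35 + 19×25 = 1145.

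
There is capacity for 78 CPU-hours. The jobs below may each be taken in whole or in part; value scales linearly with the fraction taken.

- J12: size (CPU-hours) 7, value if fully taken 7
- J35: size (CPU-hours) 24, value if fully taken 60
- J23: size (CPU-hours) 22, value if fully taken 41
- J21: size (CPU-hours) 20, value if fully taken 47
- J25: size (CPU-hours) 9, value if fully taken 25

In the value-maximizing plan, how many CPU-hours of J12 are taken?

Rank by value-to-size ratio: J25 25/9≈2.78, J35 60/24≈2.5, J21 47/20≈2.35, J23 41/22≈1.86, J12 7/7≈1.
Take all of J25 (9 CPU-hours, value 25) — 69 CPU-hours left.
Take all of J35 (24 CPU-hours, value 60) — 45 CPU-hours left.
J21: take in full, 20 CPU-hours for value 47 — 25 left.
All 22 CPU-hours of J23 fit (value 41) — 3 remain.
Fill the last 3 CPU-hours with part of J12: 3/7 of it earns 3.

3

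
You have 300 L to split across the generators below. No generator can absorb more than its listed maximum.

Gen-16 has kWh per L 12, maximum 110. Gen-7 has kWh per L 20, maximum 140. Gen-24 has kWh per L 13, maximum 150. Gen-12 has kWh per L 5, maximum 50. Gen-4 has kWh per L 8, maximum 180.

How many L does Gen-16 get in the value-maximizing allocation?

Highest kWh per L first: Gen-7 20 > Gen-24 13 > Gen-16 12 > Gen-4 8 > Gen-12 5.
Gen-7: +140 to 140 (cap) → 160 left.
Gen-24 takes 150 to reach its cap of 150 → 10 left.
Only 10 left; Gen-16 takes them to reach 10.

10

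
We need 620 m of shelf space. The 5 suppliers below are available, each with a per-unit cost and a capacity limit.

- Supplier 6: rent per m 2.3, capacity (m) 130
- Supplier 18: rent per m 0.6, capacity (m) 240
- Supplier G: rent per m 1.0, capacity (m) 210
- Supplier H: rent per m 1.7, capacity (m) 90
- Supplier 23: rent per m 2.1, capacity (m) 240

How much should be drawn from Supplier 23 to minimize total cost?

Cheapest first:
Supplier 18 at 0.6: take all 240 m — 380 still needed.
Supplier G (1.0): use full 210 — 170 m to go.
Take 90 from Supplier H at 1.7 — need 80 more.
Supplier 23 (2.1): take the remaining 80 — done.
Supplier 6: unused.

80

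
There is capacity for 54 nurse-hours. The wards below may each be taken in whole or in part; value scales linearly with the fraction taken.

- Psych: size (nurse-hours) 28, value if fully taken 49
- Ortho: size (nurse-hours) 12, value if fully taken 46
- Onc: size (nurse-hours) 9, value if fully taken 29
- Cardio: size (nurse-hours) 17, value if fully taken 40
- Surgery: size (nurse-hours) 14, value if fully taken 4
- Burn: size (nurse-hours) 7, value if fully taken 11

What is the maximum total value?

143

Rank by value-to-size ratio: Ortho 46/12≈3.83, Onc 29/9≈3.22, Cardio 40/17≈2.35, Psych 49/28≈1.75, Burn 11/7≈1.57, Surgery 4/14≈0.286.
All 12 nurse-hours of Ortho fit (value 46) — 42 remain.
All 9 nurse-hours of Onc fit (value 29) — 33 remain.
All 17 nurse-hours of Cardio fit (value 40) — 16 remain.
16 nurse-hours left: a 16/28 share of Psych gives 49×16/28 = 28.
Total value = 143.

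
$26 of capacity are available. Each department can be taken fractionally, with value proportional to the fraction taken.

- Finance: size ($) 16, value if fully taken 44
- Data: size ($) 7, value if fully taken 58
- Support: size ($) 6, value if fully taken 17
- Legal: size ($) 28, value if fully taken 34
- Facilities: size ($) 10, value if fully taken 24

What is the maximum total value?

110.75

Sort by value density: Data 58/7≈8.29, Support 17/6≈2.83, Finance 44/16≈2.75, Facilities 24/10≈2.4, Legal 34/28≈1.21.
All 7 $ of Data fit (value 58) ; 19 remain.
All 6 $ of Support fit (value 17) ; 13 remain.
Only 13 $ remain; take 13/16 of Finance for value 44×13/16 = 35.75.
Total value = 110.75.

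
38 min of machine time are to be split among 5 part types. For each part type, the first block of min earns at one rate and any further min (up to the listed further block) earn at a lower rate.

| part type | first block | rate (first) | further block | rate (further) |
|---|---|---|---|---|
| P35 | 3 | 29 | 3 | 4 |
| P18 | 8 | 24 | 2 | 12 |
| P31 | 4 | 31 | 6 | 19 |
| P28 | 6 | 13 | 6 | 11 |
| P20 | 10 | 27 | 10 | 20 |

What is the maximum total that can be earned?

Treat each block as its own option and order by rate: P31/first 31 > P35/first 29 > P20/first 27 > P18/first 24 > P20/second 20 > P31/second 19 > P28/first 13 > P18/second 12 > P28/second 11 > P35/second 4.
P31/first (31): +4 ; 34 left.
Fill P35 first block (3 at 29) ; 31 left.
P20/first (27): +10 ; 21 left.
P18 first at 24: fill all 8 ; 13 left.
P20 second at 20: fill all 10 ; 3 left.
P31 second at 19: only 3 left, fill 3.
Total = 31×4 + 29×3 + 27×10 + 24×8 + 20×10 + 19×3 = 930.

930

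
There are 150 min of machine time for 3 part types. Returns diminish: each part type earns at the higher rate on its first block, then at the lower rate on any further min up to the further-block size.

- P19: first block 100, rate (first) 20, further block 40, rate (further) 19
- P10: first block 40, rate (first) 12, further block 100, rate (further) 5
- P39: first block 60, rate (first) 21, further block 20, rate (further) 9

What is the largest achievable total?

3060

Order all 6 blocks by rate: P39/T1 21 > P19/T1 20 > P19/T2 19 > P10/T1 12 > P39/T2 9 > P10/T2 5.
Fill P39 T1 block (60 at 21) → 90 left.
90 remain; put them into P19 T1 at 20.
Total = 21×60 + 20×90 = 3060.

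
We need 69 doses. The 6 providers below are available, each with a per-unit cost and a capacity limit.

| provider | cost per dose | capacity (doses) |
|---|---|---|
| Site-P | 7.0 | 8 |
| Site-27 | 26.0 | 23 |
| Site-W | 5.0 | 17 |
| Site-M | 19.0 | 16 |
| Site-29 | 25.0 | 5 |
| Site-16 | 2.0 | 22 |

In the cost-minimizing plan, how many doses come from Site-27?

Use providers in increasing cost order.
Site-16 at 2.0: take all 22 doses ; 47 still needed.
Site-W (5.0): use full 17 ; 30 doses to go.
Site-P (7.0): use full 8 ; 22 doses to go.
Take 16 from Site-M at 19.0 ; need 6 more.
Site-29 at 25.0: take all 5 doses ; 1 still needed.
Site-27 (26.0): take the remaining 1 ; done.

1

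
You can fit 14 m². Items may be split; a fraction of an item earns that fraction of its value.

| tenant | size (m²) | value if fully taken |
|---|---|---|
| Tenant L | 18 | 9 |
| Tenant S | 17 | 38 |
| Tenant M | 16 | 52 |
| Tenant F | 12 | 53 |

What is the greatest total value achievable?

59.5

Best value per unit of size first: Tenant F 53/12≈4.42, Tenant M 52/16≈3.25, Tenant S 38/17≈2.24, Tenant L 9/18≈0.5.
Take all of Tenant F (12 m², value 53) — 2 m² left.
2 m² left: a 2/16 share of Tenant M gives 52×2/16 = 6.5.
Total value = 59.5.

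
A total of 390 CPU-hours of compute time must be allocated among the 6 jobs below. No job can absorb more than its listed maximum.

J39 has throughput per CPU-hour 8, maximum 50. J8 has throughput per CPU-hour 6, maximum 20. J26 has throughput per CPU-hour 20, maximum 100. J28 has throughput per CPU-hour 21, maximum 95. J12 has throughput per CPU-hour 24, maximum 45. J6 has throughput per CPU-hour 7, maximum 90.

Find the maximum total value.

Order the jobs by throughput per CPU-hour: J12 24 > J28 21 > J26 20 > J39 8 > J6 7 > J8 6.
Give J12 45 to hit its cap of 45 — 345 left.
J28: +95 to 95 (cap) — 250 left.
J26 takes 100 to reach its cap of 100 — 150 left.
J39 takes 50 to reach its cap of 50 — 100 left.
Give J6 90 to hit its cap of 90 — 10 left.
J8 has room for 20 but only 10 remain, so it gets 10.
Total = 8×50 + 6×10 + 20×100 + 21×95 + 24×45 + 7×90 = 6165.

6165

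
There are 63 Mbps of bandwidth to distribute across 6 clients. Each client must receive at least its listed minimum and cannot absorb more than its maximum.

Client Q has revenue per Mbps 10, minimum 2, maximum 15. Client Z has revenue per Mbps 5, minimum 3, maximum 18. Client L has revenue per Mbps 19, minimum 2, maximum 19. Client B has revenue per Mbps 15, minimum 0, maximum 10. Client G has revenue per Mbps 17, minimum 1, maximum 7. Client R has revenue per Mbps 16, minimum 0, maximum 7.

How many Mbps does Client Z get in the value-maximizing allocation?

5

Meeting every minimum uses 2+3+2+0+1+0 = 8 Mbps, leaving 55.
Highest revenue per Mbps first: Client L 19 > Client G 17 > Client R 16 > Client B 15 > Client Q 10 > Client Z 5.
Client L: +17 to 19 (cap) → 38 left.
Client G takes 6 more to reach its cap of 7 → 32 left.
Client R: +7 to 7 (cap) → 25 left.
Client B: +10 to 10 (cap) → 15 left.
Give Client Q 13 more to hit its cap of 15 → 2 left.
Only 2 left; Client Z takes them to reach 5.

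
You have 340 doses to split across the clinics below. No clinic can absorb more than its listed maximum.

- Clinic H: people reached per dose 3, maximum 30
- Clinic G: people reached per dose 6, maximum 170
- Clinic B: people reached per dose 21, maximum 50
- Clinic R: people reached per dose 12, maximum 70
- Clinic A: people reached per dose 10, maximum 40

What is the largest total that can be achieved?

3340

Order the clinics by people reached per dose: Clinic B 21 > Clinic R 12 > Clinic A 10 > Clinic G 6 > Clinic H 3.
Give Clinic B 50 to hit its cap of 50 ; 290 left.
Clinic R: +70 to 70 (cap) ; 220 left.
Give Clinic A 40 to hit its cap of 40 ; 180 left.
Clinic G takes 170 to reach its cap of 170 ; 10 left.
Only 10 left; Clinic H takes them to reach 10.
Total = 3×10 + 6×170 + 21×50 + 12×70 + 10×40 = 3340.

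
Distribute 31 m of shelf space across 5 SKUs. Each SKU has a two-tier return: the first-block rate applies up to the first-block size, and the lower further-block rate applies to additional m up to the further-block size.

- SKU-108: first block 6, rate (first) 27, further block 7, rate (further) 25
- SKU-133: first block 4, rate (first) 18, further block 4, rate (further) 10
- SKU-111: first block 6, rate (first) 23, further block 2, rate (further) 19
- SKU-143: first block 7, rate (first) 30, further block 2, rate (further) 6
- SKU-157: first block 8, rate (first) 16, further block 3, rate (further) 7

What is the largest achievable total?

777

Treat each block as its own option and order by rate: SKU-143/T1 30 > SKU-108/T1 27 > SKU-108/T2 25 > SKU-111/T1 23 > SKU-111/T2 19 > SKU-133/T1 18 > SKU-157/T1 16 > SKU-133/T2 10 > SKU-157/T2 7 > SKU-143/T2 6.
Fill SKU-143 T1 block (7 at 30) — 24 left.
Fill SKU-108 T1 block (6 at 27) — 18 left.
SKU-108/T2 (25): +7 — 11 left.
Fill SKU-111 T1 block (6 at 23) — 5 left.
SKU-111 T2 at 19: fill all 2 — 3 left.
SKU-133/T1: +3 of 4 at 18; pool empty.
Total = 30×7 + 27×6 + 25×7 + 23×6 + 19×2 + 18×3 = 777.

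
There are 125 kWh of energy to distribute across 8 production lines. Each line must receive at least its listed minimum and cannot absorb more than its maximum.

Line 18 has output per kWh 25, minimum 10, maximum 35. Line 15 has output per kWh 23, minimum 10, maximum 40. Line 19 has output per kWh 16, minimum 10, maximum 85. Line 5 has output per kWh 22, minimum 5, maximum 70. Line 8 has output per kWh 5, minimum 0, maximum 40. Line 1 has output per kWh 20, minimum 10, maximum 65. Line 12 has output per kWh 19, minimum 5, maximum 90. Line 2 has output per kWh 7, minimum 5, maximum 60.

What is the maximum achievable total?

Meeting every minimum uses 10+10+10+5+0+10+5+5 = 55 kWh, leaving 70.
Highest output per kWh first: Line 18 25 > Line 15 23 > Line 5 22 > Line 1 20 > Line 12 19 > Line 19 16 > Line 2 7 > Line 8 5.
Line 18 takes 25 more to reach its cap of 35 ; 45 left.
Line 15: +30 to 40 (cap) ; 15 left.
Line 5: +15 (room for 65) → 20. Pool exhausted.
Total = 25×35 + 23×40 + 16×10 + 22×20 + 20×10 + 19×5 + 7×5 = 2725.

2725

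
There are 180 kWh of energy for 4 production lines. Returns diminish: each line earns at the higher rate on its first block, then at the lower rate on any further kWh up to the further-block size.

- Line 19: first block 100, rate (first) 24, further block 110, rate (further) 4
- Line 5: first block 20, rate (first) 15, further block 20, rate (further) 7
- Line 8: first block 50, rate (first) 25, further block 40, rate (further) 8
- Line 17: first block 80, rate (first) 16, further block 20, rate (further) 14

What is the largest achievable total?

4130

Treat each block as its own option and order by rate: Line 8/T1 25 > Line 19/T1 24 > Line 17/T1 16 > Line 5/T1 15 > Line 17/T2 14 > Line 8/T2 8 > Line 5/T2 7 > Line 19/T2 4.
Fill Line 8 T1 block (50 at 25) → 130 left.
Line 19 T1 at 24: fill all 100 → 30 left.
30 remain; put them into Line 17 T1 at 16.
Total = 25×50 + 24×100 + 16×30 = 4130.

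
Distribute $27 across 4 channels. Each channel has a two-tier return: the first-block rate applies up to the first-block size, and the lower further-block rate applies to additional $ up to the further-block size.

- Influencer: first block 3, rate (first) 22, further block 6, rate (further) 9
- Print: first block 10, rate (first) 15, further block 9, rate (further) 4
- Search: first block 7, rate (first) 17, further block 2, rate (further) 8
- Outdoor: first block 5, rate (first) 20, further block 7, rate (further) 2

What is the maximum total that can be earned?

Rank every tier by rate: Influencer/first 22 > Outdoor/first 20 > Search/first 17 > Print/first 15 > Influencer/second 9 > Search/second 8 > Print/second 4 > Outdoor/second 2.
Fill Influencer first block (3 at 22) ; 24 left.
Outdoor/first (20): +5 ; 19 left.
Search first at 17: fill all 7 ; 12 left.
Print/first (15): +10 ; 2 left.
Influencer second at 9: only 2 left, fill 2.
Total = 22×3 + 20×5 + 17×7 + 15×10 + 9×2 = 453.

453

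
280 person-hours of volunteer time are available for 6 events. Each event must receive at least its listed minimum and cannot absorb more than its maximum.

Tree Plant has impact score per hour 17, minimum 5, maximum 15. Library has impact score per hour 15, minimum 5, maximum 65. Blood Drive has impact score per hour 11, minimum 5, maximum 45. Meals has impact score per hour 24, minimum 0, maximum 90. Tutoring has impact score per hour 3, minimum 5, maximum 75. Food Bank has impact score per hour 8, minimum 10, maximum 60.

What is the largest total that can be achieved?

Meeting every minimum uses 5+5+5+0+5+10 = 30 person-hours, leaving 250.
Order the events by impact score per hour: Meals 24 > Tree Plant 17 > Library 15 > Blood Drive 11 > Food Bank 8 > Tutoring 3.
Meals: +90 to 90 (cap) → 160 left.
Tree Plant takes 10 more to reach its cap of 15 → 150 left.
Give Library 60 more to hit its cap of 65 → 90 left.
Blood Drive takes 40 more to reach its cap of 45 → 50 left.
Give Food Bank 50 more to hit its cap of 60 → 0 left.
Total = 17×15 + 15×65 + 11×45 + 24×90 + 3×5 + 8×60 = 4380.

4380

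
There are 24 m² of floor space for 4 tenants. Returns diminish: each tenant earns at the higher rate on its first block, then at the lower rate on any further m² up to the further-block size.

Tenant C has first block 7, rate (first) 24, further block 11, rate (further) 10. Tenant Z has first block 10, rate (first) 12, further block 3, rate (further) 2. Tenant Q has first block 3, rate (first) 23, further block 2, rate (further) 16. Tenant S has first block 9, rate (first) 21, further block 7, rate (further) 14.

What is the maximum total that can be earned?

500

Order all 8 blocks by rate: Tenant C/T1 24 > Tenant Q/T1 23 > Tenant S/T1 21 > Tenant Q/T2 16 > Tenant S/T2 14 > Tenant Z/T1 12 > Tenant C/T2 10 > Tenant Z/T2 2.
Fill Tenant C T1 block (7 at 24) — 17 left.
Tenant Q/T1 (23): +3 — 14 left.
Tenant S/T1 (21): +9 — 5 left.
Tenant Q/T2 (16): +2 — 3 left.
3 remain; put them into Tenant S T2 at 14.
Total = 24×7 + 23×3 + 21×9 + 16×2 + 14×3 = 500.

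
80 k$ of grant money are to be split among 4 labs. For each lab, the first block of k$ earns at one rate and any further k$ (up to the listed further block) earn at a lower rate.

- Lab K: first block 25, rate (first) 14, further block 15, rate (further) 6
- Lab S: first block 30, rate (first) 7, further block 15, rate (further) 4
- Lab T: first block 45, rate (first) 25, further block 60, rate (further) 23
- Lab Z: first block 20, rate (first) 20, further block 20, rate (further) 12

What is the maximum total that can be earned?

Rank every tier by rate: Lab T/T1 25 > Lab T/T2 23 > Lab Z/T1 20 > Lab K/T1 14 > Lab Z/T2 12 > Lab S/T1 7 > Lab K/T2 6 > Lab S/T2 4.
Lab T T1 at 25: fill all 45 — 35 left.
35 remain; put them into Lab T T2 at 23.
Total = 25×45 + 23×35 = 1930.

1930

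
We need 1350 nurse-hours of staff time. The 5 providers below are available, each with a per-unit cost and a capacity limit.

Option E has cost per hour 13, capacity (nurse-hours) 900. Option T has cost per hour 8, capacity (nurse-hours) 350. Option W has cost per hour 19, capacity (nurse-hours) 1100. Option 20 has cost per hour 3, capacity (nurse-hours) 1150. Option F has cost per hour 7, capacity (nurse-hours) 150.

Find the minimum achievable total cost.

Cheapest first:
Option 20 at 3: take all 1150 nurse-hours — 200 still needed.
Take 150 from Option F at 7 — need 50 more.
Take 50 from Option T at 8 to finish.
Option E, Option W: unused.
Cost = 1150×3 + 150×7 + 50×8 = 4900.

4900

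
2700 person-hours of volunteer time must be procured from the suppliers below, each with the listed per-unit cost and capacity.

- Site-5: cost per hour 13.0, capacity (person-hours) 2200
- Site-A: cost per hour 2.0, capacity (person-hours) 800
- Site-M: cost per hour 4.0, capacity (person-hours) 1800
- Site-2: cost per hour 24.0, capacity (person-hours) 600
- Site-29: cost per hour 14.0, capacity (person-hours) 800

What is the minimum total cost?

Fill from the cheapest supplier first.
Site-A (2.0): use full 800 ; 1900 person-hours to go.
Site-M at 4.0: take all 1800 person-hours ; 100 still needed.
Take 100 from Site-5 at 13.0 to finish.
Site-29, Site-2: unused.
Cost = 800×2.0 + 1800×4.0 + 100×13.0 = 10100.

10100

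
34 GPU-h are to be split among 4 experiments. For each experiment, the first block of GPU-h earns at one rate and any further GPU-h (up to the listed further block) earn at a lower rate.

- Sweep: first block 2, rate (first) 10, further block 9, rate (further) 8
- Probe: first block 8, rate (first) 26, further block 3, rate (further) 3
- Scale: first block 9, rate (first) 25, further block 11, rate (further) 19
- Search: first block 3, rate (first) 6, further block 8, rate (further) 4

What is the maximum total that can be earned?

Order all 8 blocks by rate: Probe/T1 26 > Scale/T1 25 > Scale/T2 19 > Sweep/T1 10 > Sweep/T2 8 > Search/T1 6 > Search/T2 4 > Probe/T2 3.
Probe/T1 (26): +8 ; 26 left.
Scale/T1 (25): +9 ; 17 left.
Scale T2 at 19: fill all 11 ; 6 left.
Sweep T1 at 10: fill all 2 ; 4 left.
4 remain; put them into Sweep T2 at 8.
Total = 26×8 + 25×9 + 19×11 + 10×2 + 8×4 = 694.

694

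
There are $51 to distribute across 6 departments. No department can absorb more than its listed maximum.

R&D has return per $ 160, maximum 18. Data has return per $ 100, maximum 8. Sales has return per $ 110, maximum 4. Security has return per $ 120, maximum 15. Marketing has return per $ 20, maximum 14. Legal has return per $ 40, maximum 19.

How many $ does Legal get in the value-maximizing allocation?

6

Highest return per $ first: R&D 160 > Security 120 > Sales 110 > Data 100 > Legal 40 > Marketing 20.
R&D takes 18 to reach its cap of 18 ; 33 left.
Security takes 15 to reach its cap of 15 ; 18 left.
Sales takes 4 to reach its cap of 4 ; 14 left.
Data takes 8 to reach its cap of 8 ; 6 left.
Only 6 left; Legal takes them to reach 6.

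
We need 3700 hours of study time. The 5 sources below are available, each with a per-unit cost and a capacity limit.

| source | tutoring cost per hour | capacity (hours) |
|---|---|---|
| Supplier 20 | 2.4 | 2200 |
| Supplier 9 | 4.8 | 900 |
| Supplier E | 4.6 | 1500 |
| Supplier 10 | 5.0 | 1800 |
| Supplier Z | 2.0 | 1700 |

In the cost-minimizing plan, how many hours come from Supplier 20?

Use sources in increasing cost order.
Supplier Z at 2.0: take all 1700 hours — 2000 still needed.
Supplier 20 at 2.4: take 2000 of its 2200 — requirement met.
Supplier E, Supplier 9, Supplier 10: unused.

2000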